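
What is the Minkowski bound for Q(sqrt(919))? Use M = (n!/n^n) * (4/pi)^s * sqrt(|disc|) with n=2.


d = 919, d mod 4 = 3, so disc(K) = 4d = 3676; |disc(K)| = 3676
Real quadratic field, so n = 2, s = r2 = 0, r1 = 2
M = (n!/n^n) * (4/pi)^s * sqrt(|disc(K)|) = (2!/2^2) * (4/pi)^0 * sqrt(3676)
= 0.5 * 1.000000 * 60.630026
= 30.3150

30.3150


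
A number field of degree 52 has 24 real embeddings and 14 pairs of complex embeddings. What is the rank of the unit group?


By Dirichlet's unit theorem:
rank = r1 + r2 - 1
= 24 + 14 - 1
= 37

37


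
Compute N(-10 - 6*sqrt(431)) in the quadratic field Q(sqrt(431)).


N(a + b*sqrt(d)) = a^2 - d*b^2
= (-10)^2 - (431)*(-6)^2
= 100 - 15516
= -15416

-15416


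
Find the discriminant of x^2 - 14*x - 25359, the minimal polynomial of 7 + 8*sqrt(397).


The element 7 + 8*sqrt(397) has minimal polynomial:
x^2 - 14*x - 25359
Discriminant = (-14)^2 - 4*(-25359)
= 196 + 101436
= 101632

101632


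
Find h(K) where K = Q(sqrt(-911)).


K = Q(sqrt(-911)). d mod 4 = 1, so D = disc(K) = d = -911
h(K) equals the number of primitive reduced positive-definite forms (a, b, c) = a*x^2 + b*x*y + c*y^2 with b^2 - 4ac = D,
where reduced means |b| <= a <= c, with b >= 0 whenever |b| = a or a = c, and primitive means gcd(a, b, c) = 1.
Reduced forces 3a^2 <= |D| = 911, so 1 <= a <= 17; b must have the parity of D, and c = (b^2 - D)/(4a) must be an integer >= a.
Enumerate a = 1..17, b in [-a, a]:
  a=1: (1, 1, 228)  [1]
  a=2: (2, -1, 114), (2, 1, 114)  [2]
  a=3: (3, -1, 76), (3, 1, 76)  [2]
  a=4: (4, -1, 57), (4, 1, 57)  [2]
  a=5: (5, -3, 46), (5, 3, 46)  [2]
  a=6: (6, -5, 39), (6, -1, 38), (6, 1, 38), (6, 5, 39)  [4]
  a=7: none
  a=8: (8, -7, 30), (8, 7, 30)  [2]
  a=9: (9, -5, 26), (9, 5, 26)  [2]
  a=10: (10, -7, 24), (10, -3, 23), (10, 3, 23), (10, 7, 24)  [4]
  a=11: none
  a=12: (12, -7, 20), (12, -1, 19), (12, 1, 19), (12, 7, 20)  [4]
  a=13: (13, -5, 18), (13, 5, 18)  [2]
  a=14: none
  a=15: (15, -13, 18), (15, -7, 16), (15, 7, 16), (15, 13, 18)  [4]
  a=16..17: none
Total reduced forms: 1 + 2 + 2 + 2 + 2 + 4 + 2 + 2 + 4 + 4 + 2 + 4 = 31
h = 31

31


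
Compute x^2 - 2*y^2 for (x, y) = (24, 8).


x^2 - d*y^2
= 24^2 - 2*8^2
= 576 - 128
= 448

448


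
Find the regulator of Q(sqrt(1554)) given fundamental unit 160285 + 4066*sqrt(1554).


epsilon = 160285 + 4066*sqrt(1554)
= 320570.0000
R = ln(320570.0000)
= 12.6779

12.6779


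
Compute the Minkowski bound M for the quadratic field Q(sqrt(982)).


d = 982, d mod 4 = 2, so disc(K) = 4d = 3928; |disc(K)| = 3928
Real quadratic field, so n = 2, s = r2 = 0, r1 = 2
M = (n!/n^n) * (4/pi)^s * sqrt(|disc(K)|) = (2!/2^2) * (4/pi)^0 * sqrt(3928)
= 0.5 * 1.000000 * 62.673758
= 31.3369

31.3369


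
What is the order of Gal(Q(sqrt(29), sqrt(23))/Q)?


The 2 square roots of distinct primes are multiplicatively independent over Q,
so [K:Q] = 2^2 and Gal(K/Q) is isomorphic to (Z/2Z)^2.
|Gal| = 2^2 = 4

4


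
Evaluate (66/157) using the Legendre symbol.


p = 157 is prime, so compute (66/157) with the reciprocity algorithm (Jacobi-symbol steps: pull out 2s via (2/n), flip via reciprocity, reduce):
  pull out 2: (2/157) = -1  (since 157 mod 8 = 5)
  reciprocity: (33/157) -> +(157/33)
  reduce: (25/33)
  reciprocity: (25/33) -> +(33/25)
  reduce: (8/25)
  pull out 2: (2/25) = +1  (since 25 mod 8 = 1)
  pull out 2: (2/25) = +1  (since 25 mod 8 = 1)
  pull out 2: (2/25) = +1  (since 25 mod 8 = 1)
  (1/25) = 1
Product of signs = -1
(66/157) = -1

-1


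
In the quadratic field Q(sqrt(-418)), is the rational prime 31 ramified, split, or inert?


K = Q(sqrt(-418)). Since d mod 4 = 2, disc(K) = -1672.
Check p | disc: -1672 mod 31 = 2.
p does not divide disc. Compute Legendre symbol (d/p):
16^((31-1)/2) mod 31 = 1
(d/p) = 1, so p splits: (p) = P*P' with e=1, f=1, g=2.
Therefore p is split.

split


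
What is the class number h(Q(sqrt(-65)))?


K = Q(sqrt(-65)). d mod 4 = 3, so D = disc(K) = 4d = -260
h(K) equals the number of primitive reduced positive-definite forms (a, b, c) = a*x^2 + b*x*y + c*y^2 with b^2 - 4ac = D,
where reduced means |b| <= a <= c, with b >= 0 whenever |b| = a or a = c, and primitive means gcd(a, b, c) = 1.
Reduced forces 3a^2 <= |D| = 260, so 1 <= a <= 9; b must have the parity of D, and c = (b^2 - D)/(4a) must be an integer >= a.
Enumerate a = 1..9, b in [-a, a]:
  a=1: (1, 0, 65)  [1]
  a=2: (2, 2, 33)  [1]
  a=3: (3, -2, 22), (3, 2, 22)  [2]
  a=4: none
  a=5: (5, 0, 13)  [1]
  a=6: (6, -2, 11), (6, 2, 11)  [2]
  a=7..8: none
  a=9: (9, 8, 9)  [1]
Total reduced forms: 1 + 1 + 2 + 1 + 2 + 1 = 8
h = 8

8


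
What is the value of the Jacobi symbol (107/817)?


Compute (107/817) via quadratic reciprocity:
  reciprocity: (107/817) -> +(817/107)
  reduce: (68/107)
  pull out 2: (2/107) = -1  (since 107 mod 8 = 3)
  pull out 2: (2/107) = -1  (since 107 mod 8 = 3)
  reciprocity: (17/107) -> +(107/17)
  reduce: (5/17)
  reciprocity: (5/17) -> +(17/5)
  reduce: (2/5)
  pull out 2: (2/5) = -1  (since 5 mod 8 = 5)
  (1/5) = 1
Product of signs = -1

-1


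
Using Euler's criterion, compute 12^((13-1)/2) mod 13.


p = 13 is prime and the exponent is (p-1)/2 = 6, so by Euler's criterion 12^6 = (12/13) = +1 or -1 mod 13.
Compute by square-and-multiply:
  6 = 4 + 2 (binary 110)
  Repeated squaring mod 13: 12^1 = 12, 12^2 = 1, 12^4 = 1
  12^6 = 12^4 * 12^2 = 1 * 1 mod 13
    1 * 1 = 1 = 1 mod 13
  12^6 = 1 mod 13
Result 1: 12 is a quadratic residue mod 13.
12^6 mod 13 = 1

1


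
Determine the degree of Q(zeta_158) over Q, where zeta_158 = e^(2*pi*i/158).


The degree equals Euler's totient phi(158).
158 = 2 * 79
phi(158) = 78

78


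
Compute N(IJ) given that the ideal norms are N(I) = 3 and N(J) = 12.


N(IJ) = N(I) * N(J)
= 3 * 12
= 36

36


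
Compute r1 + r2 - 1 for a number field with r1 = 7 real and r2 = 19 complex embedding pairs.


By Dirichlet's unit theorem:
rank = r1 + r2 - 1
= 7 + 19 - 1
= 25

25


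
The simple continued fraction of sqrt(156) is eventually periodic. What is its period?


Run the CF algorithm for sqrt(156).
a_0 = floor(sqrt(156)) = 12; set m_0=0, q_0=1.
Recurrence: m' = q*a - m,  q' = (d - m'^2)/q,  a' = floor((a_0 + m')/q').
  step 1: m=12, q=12, a=2
  step 2: m=12, q=1, a=24
a_2 = 2*a_0 = 24, so the period closes here.
sqrt(156) = [12; 2, 24]
Period length = 2

2


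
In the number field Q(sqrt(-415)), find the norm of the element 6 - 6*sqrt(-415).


N(a + b*sqrt(d)) = a^2 - d*b^2
= (6)^2 - (-415)*(-6)^2
= 36 + 14940
= 14976

14976


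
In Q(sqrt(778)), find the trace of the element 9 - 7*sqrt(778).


Tr(a + b*sqrt(d)) = (a + b*sqrt(d)) + (a - b*sqrt(d)) = 2a
= 2 * (9)
= 18

18


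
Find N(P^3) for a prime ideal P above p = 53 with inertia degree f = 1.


N(P^a) = p^(a*f)
= 53^(3*1)
= 53^3
= 148877

148877


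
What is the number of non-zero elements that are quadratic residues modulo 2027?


For prime p, the number of non-zero quadratic residues is (p-1)/2.
= (2027-1)/2
= 1013

1013


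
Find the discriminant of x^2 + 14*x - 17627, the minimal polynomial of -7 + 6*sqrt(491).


The element -7 + 6*sqrt(491) has minimal polynomial:
x^2 + 14*x - 17627
Discriminant = (14)^2 - 4*(-17627)
= 196 + 70508
= 70704

70704


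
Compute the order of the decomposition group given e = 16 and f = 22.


|D_P| = e * f
= 16 * 22
= 352

352


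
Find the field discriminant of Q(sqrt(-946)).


For K = Q(sqrt(d)) with d squarefree: disc(K) = d if d = 1 mod 4, and disc(K) = 4d if d = 2 or 3 mod 4.
Here d = -946, and d mod 4 = 2.
d = 2 mod 4, not 1 (O_K = Z[sqrt(d)]), so disc(K) = 4d = 4 * (-946) = -3784

-3784


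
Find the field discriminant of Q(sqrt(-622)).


For K = Q(sqrt(d)) with d squarefree: disc(K) = d if d = 1 mod 4, and disc(K) = 4d if d = 2 or 3 mod 4.
Here d = -622, and d mod 4 = 2.
d = 2 mod 4, not 1 (O_K = Z[sqrt(d)]), so disc(K) = 4d = 4 * (-622) = -2488

-2488


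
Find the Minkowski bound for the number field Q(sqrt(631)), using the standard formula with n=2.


d = 631, d mod 4 = 3, so disc(K) = 4d = 2524; |disc(K)| = 2524
Real quadratic field, so n = 2, s = r2 = 0, r1 = 2
M = (n!/n^n) * (4/pi)^s * sqrt(|disc(K)|) = (2!/2^2) * (4/pi)^0 * sqrt(2524)
= 0.5 * 1.000000 * 50.239427
= 25.1197

25.1197


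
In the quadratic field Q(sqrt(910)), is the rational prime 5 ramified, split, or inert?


K = Q(sqrt(910)). Since d mod 4 = 2, disc(K) = 3640.
Check p | disc: 3640 mod 5 = 0.
p divides disc, so p ramifies: (p) = P^2 with e=2, f=1, g=1.
Therefore p is ramified.

ramified


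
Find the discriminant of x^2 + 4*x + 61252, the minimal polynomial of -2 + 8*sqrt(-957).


The element -2 + 8*sqrt(-957) has minimal polynomial:
x^2 + 4*x + 61252
Discriminant = (4)^2 - 4*(61252)
= 16 - 245008
= -244992

-244992


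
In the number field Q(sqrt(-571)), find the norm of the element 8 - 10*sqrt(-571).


N(a + b*sqrt(d)) = a^2 - d*b^2
= (8)^2 - (-571)*(-10)^2
= 64 + 57100
= 57164

57164


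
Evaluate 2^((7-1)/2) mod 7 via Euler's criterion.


p = 7 is prime and the exponent is (p-1)/2 = 3, so by Euler's criterion 2^3 = (2/7) = +1 or -1 mod 7.
Compute by square-and-multiply:
  3 = 2 + 1 (binary 11)
  Repeated squaring mod 7: 2^1 = 2, 2^2 = 4
  2^3 = 2^2 * 2^1 = 4 * 2 mod 7
    4 * 2 = 8 = 1 mod 7
  2^3 = 1 mod 7
Result 1: 2 is a quadratic residue mod 7.
2^3 mod 7 = 1

1


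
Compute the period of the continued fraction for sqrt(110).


Run the CF algorithm for sqrt(110).
a_0 = floor(sqrt(110)) = 10; set m_0=0, q_0=1.
Recurrence: m' = q*a - m,  q' = (d - m'^2)/q,  a' = floor((a_0 + m')/q').
  step 1: m=10, q=10, a=2
  step 2: m=10, q=1, a=20
a_2 = 2*a_0 = 20, so the period closes here.
sqrt(110) = [10; 2, 20]
Period length = 2

2


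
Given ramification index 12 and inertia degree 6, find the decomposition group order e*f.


|D_P| = e * f
= 12 * 6
= 72

72


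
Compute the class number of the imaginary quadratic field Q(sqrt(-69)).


K = Q(sqrt(-69)). d mod 4 = 3, so D = disc(K) = 4d = -276
h(K) equals the number of primitive reduced positive-definite forms (a, b, c) = a*x^2 + b*x*y + c*y^2 with b^2 - 4ac = D,
where reduced means |b| <= a <= c, with b >= 0 whenever |b| = a or a = c, and primitive means gcd(a, b, c) = 1.
Reduced forces 3a^2 <= |D| = 276, so 1 <= a <= 9; b must have the parity of D, and c = (b^2 - D)/(4a) must be an integer >= a.
Enumerate a = 1..9, b in [-a, a]:
  a=1: (1, 0, 69)  [1]
  a=2: (2, 2, 35)  [1]
  a=3: (3, 0, 23)  [1]
  a=4: none
  a=5: (5, -2, 14), (5, 2, 14)  [2]
  a=6: (6, 6, 13)  [1]
  a=7: (7, -2, 10), (7, 2, 10)  [2]
  a=8..9: none
Total reduced forms: 1 + 1 + 1 + 2 + 1 + 2 = 8
h = 8

8


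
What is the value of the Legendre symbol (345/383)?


p = 383 is prime, so compute (345/383) with the reciprocity algorithm (Jacobi-symbol steps: pull out 2s via (2/n), flip via reciprocity, reduce):
  reciprocity: (345/383) -> +(383/345)
  reduce: (38/345)
  pull out 2: (2/345) = +1  (since 345 mod 8 = 1)
  reciprocity: (19/345) -> +(345/19)
  reduce: (3/19)
  reciprocity: (3/19) -> -(19/3)
  reduce: (1/3)
  (1/3) = 1
Product of signs = -1
(345/383) = -1

-1


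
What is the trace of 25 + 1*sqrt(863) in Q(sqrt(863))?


Tr(a + b*sqrt(d)) = (a + b*sqrt(d)) + (a - b*sqrt(d)) = 2a
= 2 * (25)
= 50

50


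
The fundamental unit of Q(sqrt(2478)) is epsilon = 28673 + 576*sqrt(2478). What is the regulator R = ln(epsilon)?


epsilon = 28673 + 576*sqrt(2478)
= 57346.0000
R = ln(57346.0000)
= 10.9569

10.9569


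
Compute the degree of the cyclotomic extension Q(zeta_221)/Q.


The degree equals Euler's totient phi(221).
221 = 13 * 17
phi(221) = 192

192


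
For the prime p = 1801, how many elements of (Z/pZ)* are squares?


For prime p, the number of non-zero quadratic residues is (p-1)/2.
= (1801-1)/2
= 900

900


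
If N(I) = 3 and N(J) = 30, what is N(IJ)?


N(IJ) = N(I) * N(J)
= 3 * 30
= 90

90


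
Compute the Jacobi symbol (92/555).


Compute (92/555) via quadratic reciprocity:
  pull out 2: (2/555) = -1  (since 555 mod 8 = 3)
  pull out 2: (2/555) = -1  (since 555 mod 8 = 3)
  reciprocity: (23/555) -> -(555/23)
  reduce: (3/23)
  reciprocity: (3/23) -> -(23/3)
  reduce: (2/3)
  pull out 2: (2/3) = -1  (since 3 mod 8 = 3)
  (1/3) = 1
Product of signs = -1

-1


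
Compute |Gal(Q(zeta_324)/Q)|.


|Gal(Q(zeta_324)/Q)| = phi(324)
= 108

108


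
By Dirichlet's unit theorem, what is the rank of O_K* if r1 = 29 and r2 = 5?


By Dirichlet's unit theorem:
rank = r1 + r2 - 1
= 29 + 5 - 1
= 33

33


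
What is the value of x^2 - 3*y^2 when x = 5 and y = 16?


x^2 - d*y^2
= 5^2 - 3*16^2
= 25 - 768
= -743

-743


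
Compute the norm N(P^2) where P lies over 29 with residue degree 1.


N(P^a) = p^(a*f)
= 29^(2*1)
= 29^2
= 841

841


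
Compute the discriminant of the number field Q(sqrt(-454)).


For K = Q(sqrt(d)) with d squarefree: disc(K) = d if d = 1 mod 4, and disc(K) = 4d if d = 2 or 3 mod 4.
Here d = -454, and d mod 4 = 2.
d = 2 mod 4, not 1 (O_K = Z[sqrt(d)]), so disc(K) = 4d = 4 * (-454) = -1816

-1816


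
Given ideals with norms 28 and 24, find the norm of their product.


N(IJ) = N(I) * N(J)
= 28 * 24
= 672

672


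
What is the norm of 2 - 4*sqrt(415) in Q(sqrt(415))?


N(a + b*sqrt(d)) = a^2 - d*b^2
= (2)^2 - (415)*(-4)^2
= 4 - 6640
= -6636

-6636


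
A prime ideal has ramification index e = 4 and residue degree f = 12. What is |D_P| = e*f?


|D_P| = e * f
= 4 * 12
= 48

48


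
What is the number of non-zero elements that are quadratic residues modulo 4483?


For prime p, the number of non-zero quadratic residues is (p-1)/2.
= (4483-1)/2
= 2241

2241


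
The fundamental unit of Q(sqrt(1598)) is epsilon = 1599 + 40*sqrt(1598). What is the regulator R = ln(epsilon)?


epsilon = 1599 + 40*sqrt(1598)
= 3197.9997
R = ln(3197.9997)
= 8.0703

8.0703


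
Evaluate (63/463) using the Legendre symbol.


p = 463 is prime, so compute (63/463) with the reciprocity algorithm (Jacobi-symbol steps: pull out 2s via (2/n), flip via reciprocity, reduce):
  reciprocity: (63/463) -> -(463/63)
  reduce: (22/63)
  pull out 2: (2/63) = +1  (since 63 mod 8 = 7)
  reciprocity: (11/63) -> -(63/11)
  reduce: (8/11)
  pull out 2: (2/11) = -1  (since 11 mod 8 = 3)
  pull out 2: (2/11) = -1  (since 11 mod 8 = 3)
  pull out 2: (2/11) = -1  (since 11 mod 8 = 3)
  (1/11) = 1
Product of signs = -1
(63/463) = -1

-1


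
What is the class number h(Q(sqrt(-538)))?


K = Q(sqrt(-538)). d mod 4 = 2, so D = disc(K) = 4d = -2152
h(K) equals the number of primitive reduced positive-definite forms (a, b, c) = a*x^2 + b*x*y + c*y^2 with b^2 - 4ac = D,
where reduced means |b| <= a <= c, with b >= 0 whenever |b| = a or a = c, and primitive means gcd(a, b, c) = 1.
Reduced forces 3a^2 <= |D| = 2152, so 1 <= a <= 26; b must have the parity of D, and c = (b^2 - D)/(4a) must be an integer >= a.
Enumerate a = 1..26, b in [-a, a]:
  a=1: (1, 0, 538)  [1]
  a=2: (2, 0, 269)  [1]
  a=3..6: none
  a=7: (7, -2, 77), (7, 2, 77)  [2]
  a=8..10: none
  a=11: (11, -2, 49), (11, 2, 49)  [2]
  a=12..13: none
  a=14: (14, -12, 41), (14, 12, 41)  [2]
  a=15..21: none
  a=22: (22, -20, 29), (22, 20, 29)  [2]
  a=23..26: none
Total reduced forms: 1 + 1 + 2 + 2 + 2 + 2 = 10
h = 10

10


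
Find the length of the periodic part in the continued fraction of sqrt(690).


Run the CF algorithm for sqrt(690).
a_0 = floor(sqrt(690)) = 26; set m_0=0, q_0=1.
Recurrence: m' = q*a - m,  q' = (d - m'^2)/q,  a' = floor((a_0 + m')/q').
  step 1: m=26, q=14, a=3
  step 2: m=16, q=31, a=1
  step 3: m=15, q=15, a=2
  step 4: m=15, q=31, a=1
  step 5: m=16, q=14, a=3
  step 6: m=26, q=1, a=52
a_6 = 2*a_0 = 52, so the period closes here.
sqrt(690) = [26; 3, 1, 2, 1, 3, 52]
Period length = 6

6


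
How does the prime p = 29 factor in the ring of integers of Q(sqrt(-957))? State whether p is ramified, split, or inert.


K = Q(sqrt(-957)). Since d mod 4 = 3, disc(K) = -3828.
Check p | disc: -3828 mod 29 = 0.
p divides disc, so p ramifies: (p) = P^2 with e=2, f=1, g=1.
Therefore p is ramified.

ramified


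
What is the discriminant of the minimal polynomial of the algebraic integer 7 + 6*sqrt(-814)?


The element 7 + 6*sqrt(-814) has minimal polynomial:
x^2 - 14*x + 29353
Discriminant = (-14)^2 - 4*(29353)
= 196 - 117412
= -117216

-117216


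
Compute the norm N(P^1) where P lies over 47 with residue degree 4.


N(P^a) = p^(a*f)
= 47^(1*4)
= 47^4
= 4879681

4879681


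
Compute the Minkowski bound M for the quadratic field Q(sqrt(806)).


d = 806, d mod 4 = 2, so disc(K) = 4d = 3224; |disc(K)| = 3224
Real quadratic field, so n = 2, s = r2 = 0, r1 = 2
M = (n!/n^n) * (4/pi)^s * sqrt(|disc(K)|) = (2!/2^2) * (4/pi)^0 * sqrt(3224)
= 0.5 * 1.000000 * 56.780278
= 28.3901

28.3901


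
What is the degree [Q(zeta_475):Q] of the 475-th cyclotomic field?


The degree equals Euler's totient phi(475).
475 = 5^2 * 19
phi(475) = 360

360


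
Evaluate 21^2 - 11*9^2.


x^2 - d*y^2
= 21^2 - 11*9^2
= 441 - 891
= -450

-450


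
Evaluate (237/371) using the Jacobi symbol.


Compute (237/371) via quadratic reciprocity:
  reciprocity: (237/371) -> +(371/237)
  reduce: (134/237)
  pull out 2: (2/237) = -1  (since 237 mod 8 = 5)
  reciprocity: (67/237) -> +(237/67)
  reduce: (36/67)
  pull out 2: (2/67) = -1  (since 67 mod 8 = 3)
  pull out 2: (2/67) = -1  (since 67 mod 8 = 3)
  reciprocity: (9/67) -> +(67/9)
  reduce: (4/9)
  pull out 2: (2/9) = +1  (since 9 mod 8 = 1)
  pull out 2: (2/9) = +1  (since 9 mod 8 = 1)
  (1/9) = 1
Product of signs = -1

-1


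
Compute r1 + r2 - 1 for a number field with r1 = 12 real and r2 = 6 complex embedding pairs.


By Dirichlet's unit theorem:
rank = r1 + r2 - 1
= 12 + 6 - 1
= 17

17


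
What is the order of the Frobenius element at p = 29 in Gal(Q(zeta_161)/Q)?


The Frobenius at p in Gal(Q(zeta_n)/Q) = (Z/nZ)* is the class of p, so its order is ord_161(29), the smallest k >= 1 with 29^k = 1 mod 161.
n = 161 = 7 * 23, phi(161) = 132; the order divides phi(n).
Divisors of 132: 1, 2, 3, 4, 6, 11, 12, 22, 33, 44, 66, 132
Repeated squaring mod 161: 29^1 = 29, 29^2 = 36, 29^4 = 8, 29^8 = 64, 29^16 = 71, 29^32 = 50, 29^64 = 85, 29^128 = 141
Test divisors in increasing order:
  k=1: 29^1 = 29 mod 161
  k=2: 29^2 = 36 mod 161
  k=3: 29^3 = 36 * 29 = 78 mod 161
  k=4: 29^4 = 8 mod 161
  k=6: 29^6 = 8 * 36 = 127 mod 161
  k=11: 29^11 = 64 * 36 * 29 = 1 mod 161  <- first divisor giving 1
Order = 11

11


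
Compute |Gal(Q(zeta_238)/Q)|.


|Gal(Q(zeta_238)/Q)| = phi(238)
= 96

96


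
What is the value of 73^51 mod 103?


p = 103 is prime and the exponent is (p-1)/2 = 51, so by Euler's criterion 73^51 = (73/103) = +1 or -1 mod 103.
Compute by square-and-multiply:
  51 = 32 + 16 + 2 + 1 (binary 110011)
  Repeated squaring mod 103: 73^1 = 73, 73^2 = 76, 73^4 = 8, 73^8 = 64, 73^16 = 79, 73^32 = 61
  73^51 = 73^32 * 73^16 * 73^2 * 73^1 = 61 * 79 * 76 * 73 mod 103
    61 * 79 = 4819 = 81 mod 103
    81 * 76 = 6156 = 79 mod 103
    79 * 73 = 5767 = 102 mod 103
  73^51 = 102 mod 103
Result 102 = p - 1 = -1 mod 103: 73 is a quadratic non-residue mod 103. As a residue in [0, p-1] the value is 102.
73^51 mod 103 = 102

102


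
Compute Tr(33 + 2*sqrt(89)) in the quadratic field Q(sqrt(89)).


Tr(a + b*sqrt(d)) = (a + b*sqrt(d)) + (a - b*sqrt(d)) = 2a
= 2 * (33)
= 66

66


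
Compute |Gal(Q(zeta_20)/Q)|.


|Gal(Q(zeta_20)/Q)| = phi(20)
= 8

8


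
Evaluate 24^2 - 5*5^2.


x^2 - d*y^2
= 24^2 - 5*5^2
= 576 - 125
= 451

451


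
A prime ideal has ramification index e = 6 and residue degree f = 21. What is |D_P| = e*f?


|D_P| = e * f
= 6 * 21
= 126

126


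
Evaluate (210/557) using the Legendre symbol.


p = 557 is prime, so compute (210/557) with the reciprocity algorithm (Jacobi-symbol steps: pull out 2s via (2/n), flip via reciprocity, reduce):
  pull out 2: (2/557) = -1  (since 557 mod 8 = 5)
  reciprocity: (105/557) -> +(557/105)
  reduce: (32/105)
  pull out 2: (2/105) = +1  (since 105 mod 8 = 1)
  pull out 2: (2/105) = +1  (since 105 mod 8 = 1)
  pull out 2: (2/105) = +1  (since 105 mod 8 = 1)
  pull out 2: (2/105) = +1  (since 105 mod 8 = 1)
  pull out 2: (2/105) = +1  (since 105 mod 8 = 1)
  (1/105) = 1
Product of signs = -1
(210/557) = -1

-1


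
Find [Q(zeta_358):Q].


The degree equals Euler's totient phi(358).
358 = 2 * 179
phi(358) = 178

178


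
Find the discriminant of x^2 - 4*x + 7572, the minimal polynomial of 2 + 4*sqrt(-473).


The element 2 + 4*sqrt(-473) has minimal polynomial:
x^2 - 4*x + 7572
Discriminant = (-4)^2 - 4*(7572)
= 16 - 30288
= -30272

-30272


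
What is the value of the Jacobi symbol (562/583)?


Compute (562/583) via quadratic reciprocity:
  pull out 2: (2/583) = +1  (since 583 mod 8 = 7)
  reciprocity: (281/583) -> +(583/281)
  reduce: (21/281)
  reciprocity: (21/281) -> +(281/21)
  reduce: (8/21)
  pull out 2: (2/21) = -1  (since 21 mod 8 = 5)
  pull out 2: (2/21) = -1  (since 21 mod 8 = 5)
  pull out 2: (2/21) = -1  (since 21 mod 8 = 5)
  (1/21) = 1
Product of signs = -1

-1


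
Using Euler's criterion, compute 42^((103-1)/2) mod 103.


p = 103 is prime and the exponent is (p-1)/2 = 51, so by Euler's criterion 42^51 = (42/103) = +1 or -1 mod 103.
Compute by square-and-multiply:
  51 = 32 + 16 + 2 + 1 (binary 110011)
  Repeated squaring mod 103: 42^1 = 42, 42^2 = 13, 42^4 = 66, 42^8 = 30, 42^16 = 76, 42^32 = 8
  42^51 = 42^32 * 42^16 * 42^2 * 42^1 = 8 * 76 * 13 * 42 mod 103
    8 * 76 = 608 = 93 mod 103
    93 * 13 = 1209 = 76 mod 103
    76 * 42 = 3192 = 102 mod 103
  42^51 = 102 mod 103
Result 102 = p - 1 = -1 mod 103: 42 is a quadratic non-residue mod 103. As a residue in [0, p-1] the value is 102.
42^51 mod 103 = 102

102


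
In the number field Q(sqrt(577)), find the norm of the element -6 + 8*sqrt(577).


N(a + b*sqrt(d)) = a^2 - d*b^2
= (-6)^2 - (577)*(8)^2
= 36 - 36928
= -36892

-36892


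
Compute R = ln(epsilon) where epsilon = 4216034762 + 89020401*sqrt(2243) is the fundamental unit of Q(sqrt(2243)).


epsilon = 4216034762 + 89020401*sqrt(2243)
= 8.4321e+09
R = ln(8.4321e+09)
= 22.8553

22.8553


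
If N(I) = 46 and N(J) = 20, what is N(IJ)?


N(IJ) = N(I) * N(J)
= 46 * 20
= 920

920


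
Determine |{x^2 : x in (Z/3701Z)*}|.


For prime p, the number of non-zero quadratic residues is (p-1)/2.
= (3701-1)/2
= 1850

1850


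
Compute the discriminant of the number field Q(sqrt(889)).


For K = Q(sqrt(d)) with d squarefree: disc(K) = d if d = 1 mod 4, and disc(K) = 4d if d = 2 or 3 mod 4.
Here d = 889, and d mod 4 = 1.
d = 1 mod 4 (O_K = Z[(1+sqrt(d))/2]), so disc(K) = d = 889

889


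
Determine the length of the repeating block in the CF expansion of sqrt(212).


Run the CF algorithm for sqrt(212).
a_0 = floor(sqrt(212)) = 14; set m_0=0, q_0=1.
Recurrence: m' = q*a - m,  q' = (d - m'^2)/q,  a' = floor((a_0 + m')/q').
  step 1: m=14, q=16, a=1
  step 2: m=2, q=13, a=1
  step 3: m=11, q=7, a=3
  step 4: m=10, q=16, a=1
  step 5: m=6, q=11, a=1
  step 6: m=5, q=17, a=1
  step 7: m=12, q=4, a=6
  step 8: m=12, q=17, a=1
  step 9: m=5, q=11, a=1
  step 10: m=6, q=16, a=1
  step 11: m=10, q=7, a=3
  step 12: m=11, q=13, a=1
  step 13: m=2, q=16, a=1
  step 14: m=14, q=1, a=28
a_14 = 2*a_0 = 28, so the period closes here.
sqrt(212) = [14; 1, 1, 3, 1, 1, 1, 6, 1, 1, 1, 3, 1, 1, 28]
Period length = 14

14


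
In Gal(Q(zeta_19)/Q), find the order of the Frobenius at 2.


The Frobenius at p in Gal(Q(zeta_n)/Q) = (Z/nZ)* is the class of p, so its order is ord_19(2), the smallest k >= 1 with 2^k = 1 mod 19.
n = 19 = 19, phi(19) = 18; the order divides phi(n).
Divisors of 18: 1, 2, 3, 6, 9, 18
Repeated squaring mod 19: 2^1 = 2, 2^2 = 4, 2^4 = 16, 2^8 = 9, 2^16 = 5
Test divisors in increasing order:
  k=1: 2^1 = 2 mod 19
  k=2: 2^2 = 4 mod 19
  k=3: 2^3 = 4 * 2 = 8 mod 19
  k=6: 2^6 = 16 * 4 = 7 mod 19
  k=9: 2^9 = 9 * 2 = 18 mod 19
  k=18: 2^18 = 5 * 4 = 1 mod 19  <- first divisor giving 1
Order = 18

18


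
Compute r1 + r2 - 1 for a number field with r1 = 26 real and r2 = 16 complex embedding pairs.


By Dirichlet's unit theorem:
rank = r1 + r2 - 1
= 26 + 16 - 1
= 41

41


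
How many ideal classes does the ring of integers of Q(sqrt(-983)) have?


K = Q(sqrt(-983)). d mod 4 = 1, so D = disc(K) = d = -983
h(K) equals the number of primitive reduced positive-definite forms (a, b, c) = a*x^2 + b*x*y + c*y^2 with b^2 - 4ac = D,
where reduced means |b| <= a <= c, with b >= 0 whenever |b| = a or a = c, and primitive means gcd(a, b, c) = 1.
Reduced forces 3a^2 <= |D| = 983, so 1 <= a <= 18; b must have the parity of D, and c = (b^2 - D)/(4a) must be an integer >= a.
Enumerate a = 1..18, b in [-a, a]:
  a=1: (1, 1, 246)  [1]
  a=2: (2, -1, 123), (2, 1, 123)  [2]
  a=3: (3, -1, 82), (3, 1, 82)  [2]
  a=4: (4, -3, 62), (4, 3, 62)  [2]
  a=5: none
  a=6: (6, -5, 42), (6, -1, 41), (6, 1, 41), (6, 5, 42)  [4]
  a=7: (7, -5, 36), (7, 5, 36)  [2]
  a=8: (8, -3, 31), (8, 3, 31)  [2]
  a=9: (9, -5, 28), (9, 5, 28)  [2]
  a=10..11: none
  a=12: (12, -11, 23), (12, -5, 21), (12, 5, 21), (12, 11, 23)  [4]
  a=13: none
  a=14: (14, -9, 19), (14, -5, 18), (14, 5, 18), (14, 9, 19)  [4]
  a=15: none
  a=16: (16, -13, 18), (16, 13, 18)  [2]
  a=17..18: none
Total reduced forms: 1 + 2 + 2 + 2 + 4 + 2 + 2 + 2 + 4 + 4 + 2 = 27
h = 27

27


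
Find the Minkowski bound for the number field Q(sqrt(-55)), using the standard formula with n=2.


d = -55, d mod 4 = 1, so disc(K) = d = -55; |disc(K)| = 55
Imaginary quadratic field, so n = 2, s = r2 = 1, r1 = 0
M = (n!/n^n) * (4/pi)^s * sqrt(|disc(K)|) = (2!/2^2) * (4/pi)^1 * sqrt(55)
= 0.5 * 1.273240 * 7.416198
= 4.7213

4.7213


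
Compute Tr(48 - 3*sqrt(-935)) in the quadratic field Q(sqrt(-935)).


Tr(a + b*sqrt(d)) = (a + b*sqrt(d)) + (a - b*sqrt(d)) = 2a
= 2 * (48)
= 96

96


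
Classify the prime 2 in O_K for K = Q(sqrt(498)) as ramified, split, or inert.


K = Q(sqrt(498)). Since d mod 4 = 2, disc(K) = 1992.
Check p | disc: 1992 mod 2 = 0.
p divides disc, so p ramifies: (p) = P^2 with e=2, f=1, g=1.
Therefore p is ramified.

ramified


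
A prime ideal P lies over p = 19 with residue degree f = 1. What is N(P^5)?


N(P^a) = p^(a*f)
= 19^(5*1)
= 19^5
= 2476099

2476099


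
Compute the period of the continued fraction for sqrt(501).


Run the CF algorithm for sqrt(501).
a_0 = floor(sqrt(501)) = 22; set m_0=0, q_0=1.
Recurrence: m' = q*a - m,  q' = (d - m'^2)/q,  a' = floor((a_0 + m')/q').
  step 1: m=22, q=17, a=2
  step 2: m=12, q=21, a=1
  step 3: m=9, q=20, a=1
  step 4: m=11, q=19, a=1
  step 5: m=8, q=23, a=1
  step 6: m=15, q=12, a=3
  step 7: m=21, q=5, a=8
  step 8: m=19, q=28, a=1
  step 9: m=9, q=15, a=2
  step 10: m=21, q=4, a=10
  step 11: m=19, q=35, a=1
  step 12: m=16, q=7, a=5
  step 13: m=19, q=20, a=2
  step 14: m=21, q=3, a=14
  step 15: m=21, q=20, a=2
  step 16: m=19, q=7, a=5
  step 17: m=16, q=35, a=1
  step 18: m=19, q=4, a=10
  step 19: m=21, q=15, a=2
  step 20: m=9, q=28, a=1
  step 21: m=19, q=5, a=8
  step 22: m=21, q=12, a=3
  step 23: m=15, q=23, a=1
  step 24: m=8, q=19, a=1
  step 25: m=11, q=20, a=1
  step 26: m=9, q=21, a=1
  step 27: m=12, q=17, a=2
  step 28: m=22, q=1, a=44
a_28 = 2*a_0 = 44, so the period closes here.
sqrt(501) = [22; 2, 1, 1, 1, 1, 3, 8, 1, 2, 10, 1, 5, 2, 14, 2, 5, 1, 10, 2, 1, 8, 3, 1, 1, 1, 1, 2, 44]
Period length = 28

28


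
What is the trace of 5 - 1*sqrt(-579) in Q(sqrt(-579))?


Tr(a + b*sqrt(d)) = (a + b*sqrt(d)) + (a - b*sqrt(d)) = 2a
= 2 * (5)
= 10

10


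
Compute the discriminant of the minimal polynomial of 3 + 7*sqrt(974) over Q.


The element 3 + 7*sqrt(974) has minimal polynomial:
x^2 - 6*x - 47717
Discriminant = (-6)^2 - 4*(-47717)
= 36 + 190868
= 190904

190904


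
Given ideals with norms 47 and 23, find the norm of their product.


N(IJ) = N(I) * N(J)
= 47 * 23
= 1081

1081


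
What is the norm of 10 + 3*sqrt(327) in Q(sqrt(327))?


N(a + b*sqrt(d)) = a^2 - d*b^2
= (10)^2 - (327)*(3)^2
= 100 - 2943
= -2843

-2843


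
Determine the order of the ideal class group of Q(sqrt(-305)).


K = Q(sqrt(-305)). d mod 4 = 3, so D = disc(K) = 4d = -1220
h(K) equals the number of primitive reduced positive-definite forms (a, b, c) = a*x^2 + b*x*y + c*y^2 with b^2 - 4ac = D,
where reduced means |b| <= a <= c, with b >= 0 whenever |b| = a or a = c, and primitive means gcd(a, b, c) = 1.
Reduced forces 3a^2 <= |D| = 1220, so 1 <= a <= 20; b must have the parity of D, and c = (b^2 - D)/(4a) must be an integer >= a.
Enumerate a = 1..20, b in [-a, a]:
  a=1: (1, 0, 305)  [1]
  a=2: (2, 2, 153)  [1]
  a=3: (3, -2, 102), (3, 2, 102)  [2]
  a=4: none
  a=5: (5, 0, 61)  [1]
  a=6: (6, -2, 51), (6, 2, 51)  [2]
  a=7..8: none
  a=9: (9, -2, 34), (9, 2, 34)  [2]
  a=10: (10, 10, 33)  [1]
  a=11: (11, -10, 30), (11, 10, 30)  [2]
  a=12..14: none
  a=15: (15, -10, 22), (15, 10, 22)  [2]
  a=16: none
  a=17: (17, -2, 18), (17, 2, 18)  [2]
  a=18..20: none
Total reduced forms: 1 + 1 + 2 + 1 + 2 + 2 + 1 + 2 + 2 + 2 = 16
h = 16

16


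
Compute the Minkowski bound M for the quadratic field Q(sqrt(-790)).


d = -790, d mod 4 = 2, so disc(K) = 4d = -3160; |disc(K)| = 3160
Imaginary quadratic field, so n = 2, s = r2 = 1, r1 = 0
M = (n!/n^n) * (4/pi)^s * sqrt(|disc(K)|) = (2!/2^2) * (4/pi)^1 * sqrt(3160)
= 0.5 * 1.273240 * 56.213877
= 35.7869

35.7869


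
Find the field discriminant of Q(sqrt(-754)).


For K = Q(sqrt(d)) with d squarefree: disc(K) = d if d = 1 mod 4, and disc(K) = 4d if d = 2 or 3 mod 4.
Here d = -754, and d mod 4 = 2.
d = 2 mod 4, not 1 (O_K = Z[sqrt(d)]), so disc(K) = 4d = 4 * (-754) = -3016

-3016


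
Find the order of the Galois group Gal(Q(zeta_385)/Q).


|Gal(Q(zeta_385)/Q)| = phi(385)
= 240

240


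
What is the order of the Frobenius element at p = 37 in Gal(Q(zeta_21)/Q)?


The Frobenius at p in Gal(Q(zeta_n)/Q) = (Z/nZ)* is the class of p, so its order is ord_21(37), the smallest k >= 1 with 37^k = 1 mod 21.
n = 21 = 3 * 7, phi(21) = 12; the order divides phi(n).
Divisors of 12: 1, 2, 3, 4, 6, 12
Repeated squaring mod 21: 37^1 = 16, 37^2 = 4, 37^4 = 16, 37^8 = 4
Test divisors in increasing order:
  k=1: 37^1 = 16 mod 21
  k=2: 37^2 = 4 mod 21
  k=3: 37^3 = 4 * 16 = 1 mod 21  <- first divisor giving 1
Order = 3

3


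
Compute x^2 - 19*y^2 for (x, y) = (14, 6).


x^2 - d*y^2
= 14^2 - 19*6^2
= 196 - 684
= -488

-488


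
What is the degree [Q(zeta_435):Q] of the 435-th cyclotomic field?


The degree equals Euler's totient phi(435).
435 = 3 * 5 * 29
phi(435) = 224

224


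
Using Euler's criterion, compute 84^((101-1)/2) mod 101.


p = 101 is prime and the exponent is (p-1)/2 = 50, so by Euler's criterion 84^50 = (84/101) = +1 or -1 mod 101.
Compute by square-and-multiply:
  50 = 32 + 16 + 2 (binary 110010)
  Repeated squaring mod 101: 84^1 = 84, 84^2 = 87, 84^4 = 95, 84^8 = 36, 84^16 = 84, 84^32 = 87
  84^50 = 84^32 * 84^16 * 84^2 = 87 * 84 * 87 mod 101
    87 * 84 = 7308 = 36 mod 101
    36 * 87 = 3132 = 1 mod 101
  84^50 = 1 mod 101
Result 1: 84 is a quadratic residue mod 101.
84^50 mod 101 = 1

1


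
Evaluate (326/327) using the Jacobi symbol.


Compute (326/327) via quadratic reciprocity:
  pull out 2: (2/327) = +1  (since 327 mod 8 = 7)
  reciprocity: (163/327) -> -(327/163)
  reduce: (1/163)
  (1/163) = 1
Product of signs = -1

-1


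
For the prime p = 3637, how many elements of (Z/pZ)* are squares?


For prime p, the number of non-zero quadratic residues is (p-1)/2.
= (3637-1)/2
= 1818

1818


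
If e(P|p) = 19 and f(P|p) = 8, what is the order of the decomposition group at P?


|D_P| = e * f
= 19 * 8
= 152

152


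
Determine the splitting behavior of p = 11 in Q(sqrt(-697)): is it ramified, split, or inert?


K = Q(sqrt(-697)). Since d mod 4 = 3, disc(K) = -2788.
Check p | disc: -2788 mod 11 = 6.
p does not divide disc. Compute Legendre symbol (d/p):
7^((11-1)/2) mod 11 = -1
(d/p) = -1, so p is inert: (p) stays prime with e=1, f=2, g=1.
Therefore p is inert.

inert


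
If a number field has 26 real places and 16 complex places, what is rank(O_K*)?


By Dirichlet's unit theorem:
rank = r1 + r2 - 1
= 26 + 16 - 1
= 41

41


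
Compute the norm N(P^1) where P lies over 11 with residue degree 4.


N(P^a) = p^(a*f)
= 11^(1*4)
= 11^4
= 14641

14641


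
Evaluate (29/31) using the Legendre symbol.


p = 31 is prime, so compute (29/31) with the reciprocity algorithm (Jacobi-symbol steps: pull out 2s via (2/n), flip via reciprocity, reduce):
  reciprocity: (29/31) -> +(31/29)
  reduce: (2/29)
  pull out 2: (2/29) = -1  (since 29 mod 8 = 5)
  (1/29) = 1
Product of signs = -1
(29/31) = -1

-1


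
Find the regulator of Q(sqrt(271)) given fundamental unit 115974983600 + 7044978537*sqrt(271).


epsilon = 115974983600 + 7044978537*sqrt(271)
= 2.3195e+11
R = ln(2.3195e+11)
= 26.1698

26.1698


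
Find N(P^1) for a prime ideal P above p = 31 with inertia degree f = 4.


N(P^a) = p^(a*f)
= 31^(1*4)
= 31^4
= 923521

923521


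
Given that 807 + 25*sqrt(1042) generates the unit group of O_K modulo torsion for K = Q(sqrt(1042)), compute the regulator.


epsilon = 807 + 25*sqrt(1042)
= 1614.0006
R = ln(1614.0006)
= 7.3865

7.3865


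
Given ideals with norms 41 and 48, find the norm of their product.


N(IJ) = N(I) * N(J)
= 41 * 48
= 1968

1968


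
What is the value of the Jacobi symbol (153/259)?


Compute (153/259) via quadratic reciprocity:
  reciprocity: (153/259) -> +(259/153)
  reduce: (106/153)
  pull out 2: (2/153) = +1  (since 153 mod 8 = 1)
  reciprocity: (53/153) -> +(153/53)
  reduce: (47/53)
  reciprocity: (47/53) -> +(53/47)
  reduce: (6/47)
  pull out 2: (2/47) = +1  (since 47 mod 8 = 7)
  reciprocity: (3/47) -> -(47/3)
  reduce: (2/3)
  pull out 2: (2/3) = -1  (since 3 mod 8 = 3)
  (1/3) = 1
Product of signs = 1

1


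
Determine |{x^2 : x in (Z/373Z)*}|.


For prime p, the number of non-zero quadratic residues is (p-1)/2.
= (373-1)/2
= 186

186


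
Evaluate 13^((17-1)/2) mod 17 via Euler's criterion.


p = 17 is prime and the exponent is (p-1)/2 = 8, so by Euler's criterion 13^8 = (13/17) = +1 or -1 mod 17.
Compute by square-and-multiply:
  8 = 8 (binary 1000)
  Repeated squaring mod 17: 13^1 = 13, 13^2 = 16, 13^4 = 1, 13^8 = 1
  13^8 = 1 mod 17
Result 1: 13 is a quadratic residue mod 17.
13^8 mod 17 = 1

1


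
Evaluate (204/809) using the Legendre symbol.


p = 809 is prime, so compute (204/809) with the reciprocity algorithm (Jacobi-symbol steps: pull out 2s via (2/n), flip via reciprocity, reduce):
  pull out 2: (2/809) = +1  (since 809 mod 8 = 1)
  pull out 2: (2/809) = +1  (since 809 mod 8 = 1)
  reciprocity: (51/809) -> +(809/51)
  reduce: (44/51)
  pull out 2: (2/51) = -1  (since 51 mod 8 = 3)
  pull out 2: (2/51) = -1  (since 51 mod 8 = 3)
  reciprocity: (11/51) -> -(51/11)
  reduce: (7/11)
  reciprocity: (7/11) -> -(11/7)
  reduce: (4/7)
  pull out 2: (2/7) = +1  (since 7 mod 8 = 7)
  pull out 2: (2/7) = +1  (since 7 mod 8 = 7)
  (1/7) = 1
Product of signs = 1
(204/809) = 1

1


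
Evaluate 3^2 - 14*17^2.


x^2 - d*y^2
= 3^2 - 14*17^2
= 9 - 4046
= -4037

-4037


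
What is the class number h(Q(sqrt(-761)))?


K = Q(sqrt(-761)). d mod 4 = 3, so D = disc(K) = 4d = -3044
h(K) equals the number of primitive reduced positive-definite forms (a, b, c) = a*x^2 + b*x*y + c*y^2 with b^2 - 4ac = D,
where reduced means |b| <= a <= c, with b >= 0 whenever |b| = a or a = c, and primitive means gcd(a, b, c) = 1.
Reduced forces 3a^2 <= |D| = 3044, so 1 <= a <= 31; b must have the parity of D, and c = (b^2 - D)/(4a) must be an integer >= a.
Enumerate a = 1..31, b in [-a, a]:
  a=1: (1, 0, 761)  [1]
  a=2: (2, 2, 381)  [1]
  a=3: (3, -2, 254), (3, 2, 254)  [2]
  a=4: none
  a=5: (5, -4, 153), (5, 4, 153)  [2]
  a=6: (6, -2, 127), (6, 2, 127)  [2]
  a=7: (7, -6, 110), (7, 6, 110)  [2]
  a=8: none
  a=9: (9, -4, 85), (9, 4, 85)  [2]
  a=10: (10, -6, 77), (10, 6, 77)  [2]
  a=11: (11, -6, 70), (11, 6, 70)  [2]
  a=12..13: none
  a=14: (14, -6, 55), (14, 6, 55)  [2]
  a=15: (15, -14, 54), (15, -4, 51), (15, 4, 51), (15, 14, 54)  [4]
  a=16: none
  a=17: (17, -4, 45), (17, 4, 45)  [2]
  a=18: (18, -14, 45), (18, 14, 45)  [2]
  a=19..20: none
  a=21: (21, -20, 41), (21, -8, 37), (21, 8, 37), (21, 20, 41)  [4]
  a=22: (22, -6, 35), (22, 6, 35)  [2]
  a=23..24: none
  a=25: (25, -16, 33), (25, 16, 33)  [2]
  a=26: none
  a=27: (27, -14, 30), (27, 14, 30)  [2]
  a=28: none
  a=29: (29, -28, 33), (29, 28, 33)  [2]
  a=30: (30, -26, 31), (30, 26, 31)  [2]
  a=31: none
Total reduced forms: 1 + 1 + 2 + 2 + 2 + 2 + 2 + 2 + 2 + 2 + 4 + 2 + 2 + 4 + 2 + 2 + 2 + 2 + 2 = 40
h = 40

40


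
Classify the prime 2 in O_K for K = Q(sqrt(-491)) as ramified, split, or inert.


K = Q(sqrt(-491)). Since d mod 4 = 1, disc(K) = -491.
Check p | disc: -491 mod 2 = 1.
p=2 does not divide disc (d is 1 mod 4). 2 splits iff d = 1 mod 8.
d mod 8 = 5, so (d/2) = -1.
(d/p) = -1, so p is inert: (p) stays prime with e=1, f=2, g=1.
Therefore p is inert.

inert


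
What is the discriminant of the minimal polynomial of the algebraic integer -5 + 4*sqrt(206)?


The element -5 + 4*sqrt(206) has minimal polynomial:
x^2 + 10*x - 3271
Discriminant = (10)^2 - 4*(-3271)
= 100 + 13084
= 13184

13184


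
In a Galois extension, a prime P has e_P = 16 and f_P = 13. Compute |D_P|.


|D_P| = e * f
= 16 * 13
= 208

208


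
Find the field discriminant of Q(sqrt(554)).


For K = Q(sqrt(d)) with d squarefree: disc(K) = d if d = 1 mod 4, and disc(K) = 4d if d = 2 or 3 mod 4.
Here d = 554, and d mod 4 = 2.
d = 2 mod 4, not 1 (O_K = Z[sqrt(d)]), so disc(K) = 4d = 4 * (554) = 2216

2216


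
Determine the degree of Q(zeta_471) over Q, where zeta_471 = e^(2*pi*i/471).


The degree equals Euler's totient phi(471).
471 = 3 * 157
phi(471) = 312

312


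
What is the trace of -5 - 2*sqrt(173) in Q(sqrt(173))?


Tr(a + b*sqrt(d)) = (a + b*sqrt(d)) + (a - b*sqrt(d)) = 2a
= 2 * (-5)
= -10

-10


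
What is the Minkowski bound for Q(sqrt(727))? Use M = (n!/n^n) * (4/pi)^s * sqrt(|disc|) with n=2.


d = 727, d mod 4 = 3, so disc(K) = 4d = 2908; |disc(K)| = 2908
Real quadratic field, so n = 2, s = r2 = 0, r1 = 2
M = (n!/n^n) * (4/pi)^s * sqrt(|disc(K)|) = (2!/2^2) * (4/pi)^0 * sqrt(2908)
= 0.5 * 1.000000 * 53.925875
= 26.9629

26.9629


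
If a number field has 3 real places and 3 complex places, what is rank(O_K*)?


By Dirichlet's unit theorem:
rank = r1 + r2 - 1
= 3 + 3 - 1
= 5

5


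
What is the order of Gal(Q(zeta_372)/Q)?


|Gal(Q(zeta_372)/Q)| = phi(372)
= 120

120


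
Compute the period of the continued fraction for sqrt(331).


Run the CF algorithm for sqrt(331).
a_0 = floor(sqrt(331)) = 18; set m_0=0, q_0=1.
Recurrence: m' = q*a - m,  q' = (d - m'^2)/q,  a' = floor((a_0 + m')/q').
  step 1: m=18, q=7, a=5
  step 2: m=17, q=6, a=5
  step 3: m=13, q=27, a=1
  step 4: m=14, q=5, a=6
  step 5: m=16, q=15, a=2
  step 6: m=14, q=9, a=3
  step 7: m=13, q=18, a=1
  step 8: m=5, q=17, a=1
  step 9: m=12, q=11, a=2
  step 10: m=10, q=21, a=1
  step 11: m=11, q=10, a=2
  step 12: m=9, q=25, a=1
  step 13: m=16, q=3, a=11
  step 14: m=17, q=14, a=2
  step 15: m=11, q=15, a=1
  step 16: m=4, q=21, a=1
  step 17: m=17, q=2, a=17
  step 18: m=17, q=21, a=1
  step 19: m=4, q=15, a=1
  step 20: m=11, q=14, a=2
  step 21: m=17, q=3, a=11
  step 22: m=16, q=25, a=1
  step 23: m=9, q=10, a=2
  step 24: m=11, q=21, a=1
  step 25: m=10, q=11, a=2
  step 26: m=12, q=17, a=1
  step 27: m=5, q=18, a=1
  step 28: m=13, q=9, a=3
  step 29: m=14, q=15, a=2
  step 30: m=16, q=5, a=6
  step 31: m=14, q=27, a=1
  step 32: m=13, q=6, a=5
  step 33: m=17, q=7, a=5
  step 34: m=18, q=1, a=36
a_34 = 2*a_0 = 36, so the period closes here.
sqrt(331) = [18; 5, 5, 1, 6, 2, 3, 1, 1, 2, 1, 2, 1, 11, 2, 1, 1, 17, 1, 1, 2, 11, 1, 2, 1, 2, 1, 1, 3, 2, 6, 1, 5, 5, 36]
Period length = 34

34


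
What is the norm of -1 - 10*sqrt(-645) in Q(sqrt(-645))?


N(a + b*sqrt(d)) = a^2 - d*b^2
= (-1)^2 - (-645)*(-10)^2
= 1 + 64500
= 64501

64501
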